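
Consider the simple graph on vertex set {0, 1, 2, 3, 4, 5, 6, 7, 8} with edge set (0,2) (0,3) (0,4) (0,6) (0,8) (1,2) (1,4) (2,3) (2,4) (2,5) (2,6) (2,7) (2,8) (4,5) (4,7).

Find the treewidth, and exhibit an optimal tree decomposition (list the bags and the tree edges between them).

Each bag holds 3 vertices, so the decomposition has width 2, which upper-bounds the treewidth. For the lower bound, the 3 vertices {0, 2, 8} are pairwise adjacent, and any tree decomposition puts a clique entirely inside one bag — forcing width ≥ 2. Hence tw(G) = 2 exactly.

Treewidth 2.
One such decomposition:
Bags: B1 = {0, 2, 3}  B2 = {0, 2, 4}  B3 = {2, 4, 7}  B4 = {0, 2, 8}  B5 = {1, 2, 4}  B6 = {0, 2, 6}  B7 = {2, 4, 5}
Tree: B1–B2, B2–B3, B2–B4, B3–B5, B1–B6, B2–B7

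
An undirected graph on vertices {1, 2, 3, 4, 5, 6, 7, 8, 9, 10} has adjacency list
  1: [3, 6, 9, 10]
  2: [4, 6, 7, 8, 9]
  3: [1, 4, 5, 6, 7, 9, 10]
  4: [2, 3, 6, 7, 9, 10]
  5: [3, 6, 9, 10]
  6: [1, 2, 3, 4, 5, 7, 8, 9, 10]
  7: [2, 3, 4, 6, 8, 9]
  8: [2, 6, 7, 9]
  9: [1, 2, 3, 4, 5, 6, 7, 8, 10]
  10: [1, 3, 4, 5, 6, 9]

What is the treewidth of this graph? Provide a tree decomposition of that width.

The largest bag has 5 vertices, giving width 4; this decomposition certifies tw(G) ≤ 4. For the lower bound, the 5 vertices {2, 6, 7, 8, 9} are pairwise adjacent, and any tree decomposition puts a clique entirely inside one bag — forcing width ≥ 4. Combining the bounds, tw(G) = 4.

Treewidth 4.
One such decomposition:
Bags: B1 = {3, 4, 6, 9, 10}  B2 = {1, 3, 6, 9, 10}  B3 = {3, 4, 6, 7, 9}  B4 = {2, 4, 6, 7, 9}  B5 = {3, 5, 6, 9, 10}  B6 = {2, 6, 7, 8, 9}
Tree: B1–B2, B1–B3, B3–B4, B2–B5, B4–B6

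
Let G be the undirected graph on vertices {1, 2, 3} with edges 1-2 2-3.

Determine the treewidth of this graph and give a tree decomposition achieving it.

Every bag has size at most 2, so the width is 2 − 1 = 1 and tw(G) ≤ 1. Any graph with an edge has treewidth ≥ 1, and G has the edge 2–1. Hence tw(G) = 1 exactly.

Treewidth 1.
Bags: B1 = {1, 2}  B2 = {2, 3}
Tree: B1–B2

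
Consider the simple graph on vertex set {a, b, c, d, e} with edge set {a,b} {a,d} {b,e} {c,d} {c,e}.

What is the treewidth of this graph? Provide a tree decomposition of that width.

Treewidth 2.
Bags: B1 = {c, d, e}  B2 = {a, d, e}  B3 = {a, b, e}
Tree: B1–B2, B2–B3

Each bag holds 3 vertices, so the decomposition has width 2, which upper-bounds the treewidth. The edges e–c–d–a–b–e form a cycle, so G is not a tree and its treewidth is at least 2. Combining the bounds, tw(G) = 2.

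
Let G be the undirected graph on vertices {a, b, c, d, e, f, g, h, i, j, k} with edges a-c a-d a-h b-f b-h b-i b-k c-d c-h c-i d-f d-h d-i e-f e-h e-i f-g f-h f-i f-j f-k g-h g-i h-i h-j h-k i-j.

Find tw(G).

3

A width-3 tree decomposition is:
Bags: B1 = {e, f, h, i}  B2 = {b, f, h, i}  B3 = {d, f, h, i}  B4 = {f, h, i, j}  B5 = {c, d, h, i}  B6 = {f, g, h, i}  B7 = {a, c, d, h}  B8 = {b, f, h, k}
Tree: B1–B2, B2–B3, B1–B4, B3–B5, B2–B6, B5–B7, B2–B8
The largest bag has 4 vertices, giving width 3; this decomposition certifies tw(G) ≤ 3. For the lower bound, the 4 vertices {a, c, d, h} are pairwise adjacent, and any tree decomposition puts a clique entirely inside one bag — forcing width ≥ 3. Hence tw(G) = 3 exactly.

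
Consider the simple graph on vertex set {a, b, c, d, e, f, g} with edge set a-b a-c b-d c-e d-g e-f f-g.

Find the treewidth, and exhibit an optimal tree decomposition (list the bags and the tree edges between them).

Each bag holds 3 vertices, so the decomposition has width 2, which upper-bounds the treewidth. The edges c–e–f–g–d–b–a–c form a cycle, so G is not a tree and its treewidth is at least 2. The upper and lower bounds meet at 2, so that is the treewidth.

Treewidth 2.
Bags: B1 = {c, e, f}  B2 = {c, f, g}  B3 = {c, d, g}  B4 = {b, c, d}  B5 = {a, b, c}
Tree: B1–B2, B2–B3, B3–B4, B4–B5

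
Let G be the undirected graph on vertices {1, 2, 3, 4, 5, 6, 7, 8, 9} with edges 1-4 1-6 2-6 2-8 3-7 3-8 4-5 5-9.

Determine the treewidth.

1

A width-1 tree decomposition is:
Bags: B1 = {3, 7}  B2 = {3, 8}  B3 = {2, 8}  B4 = {2, 6}  B5 = {1, 6}  B6 = {1, 4}  B7 = {4, 5}  B8 = {5, 9}
Tree: B1–B2, B2–B3, B3–B4, B4–B5, B5–B6, B6–B7, B7–B8
Every bag has size at most 2, so the width is 2 − 1 = 1 and tw(G) ≤ 1. G has an edge, so its treewidth is at least 1. Combining the bounds, tw(G) = 1.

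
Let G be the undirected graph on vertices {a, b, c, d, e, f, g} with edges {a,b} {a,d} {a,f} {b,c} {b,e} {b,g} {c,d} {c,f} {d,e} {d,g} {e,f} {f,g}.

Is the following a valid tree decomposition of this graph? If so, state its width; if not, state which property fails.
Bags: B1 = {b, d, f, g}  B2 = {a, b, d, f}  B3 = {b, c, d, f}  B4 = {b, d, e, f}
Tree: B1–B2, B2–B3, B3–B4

Checking the three conditions: (i) the bags cover all of {a, b, c, d, e, f, g}; (ii) for each edge, some bag contains both endpoints; (iii) the bags containing any fixed vertex form a subtree. All hold, so the decomposition is valid with width 4 − 1 = 3.

Yes; width 3.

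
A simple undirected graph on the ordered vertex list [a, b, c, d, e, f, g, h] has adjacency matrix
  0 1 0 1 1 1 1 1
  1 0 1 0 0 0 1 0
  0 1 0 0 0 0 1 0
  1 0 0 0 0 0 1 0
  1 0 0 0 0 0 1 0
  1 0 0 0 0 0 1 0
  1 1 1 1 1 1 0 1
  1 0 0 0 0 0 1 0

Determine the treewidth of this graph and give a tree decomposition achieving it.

Every bag has size at most 3, so the width is 3 − 1 = 2 and tw(G) ≤ 2. On the other hand G contains the 3-clique {b, c, g}. A clique must lie in a single bag of any decomposition, so no decomposition can have width below 2. Combining the bounds, tw(G) = 2.

Treewidth 2.
Bags: B1 = {a, b, g}  B2 = {a, f, g}  B3 = {a, d, g}  B4 = {a, g, h}  B5 = {b, c, g}  B6 = {a, e, g}
Tree: B1–B2, B1–B3, B3–B4, B1–B5, B2–B6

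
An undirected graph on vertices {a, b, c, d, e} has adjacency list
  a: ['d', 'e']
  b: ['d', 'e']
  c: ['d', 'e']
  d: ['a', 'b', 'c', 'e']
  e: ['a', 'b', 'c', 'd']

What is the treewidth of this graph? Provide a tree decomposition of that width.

Each bag holds 3 vertices, so the decomposition has width 2, which upper-bounds the treewidth. For the lower bound, the 3 vertices {c, d, e} are pairwise adjacent, and any tree decomposition puts a clique entirely inside one bag — forcing width ≥ 2. Hence tw(G) = 2 exactly.

Treewidth 2.
Bags: B1 = {a, d, e}  B2 = {c, d, e}  B3 = {b, d, e}
Tree: B1–B2, B2–B3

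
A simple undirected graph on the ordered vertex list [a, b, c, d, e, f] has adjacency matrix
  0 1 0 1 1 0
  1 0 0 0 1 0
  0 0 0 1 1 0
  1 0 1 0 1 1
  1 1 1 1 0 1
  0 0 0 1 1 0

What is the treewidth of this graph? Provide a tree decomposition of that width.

Treewidth 2.
Bags: B1 = {c, d, e}  B2 = {a, d, e}  B3 = {d, e, f}  B4 = {a, b, e}
Tree: B1–B2, B2–B3, B2–B4

Every bag has size at most 3, so the width is 3 − 1 = 2 and tw(G) ≤ 2. On the other hand G contains the 3-clique {a, d, e}. A clique must lie in a single bag of any decomposition, so no decomposition can have width below 2. The upper and lower bounds meet at 2, so that is the treewidth.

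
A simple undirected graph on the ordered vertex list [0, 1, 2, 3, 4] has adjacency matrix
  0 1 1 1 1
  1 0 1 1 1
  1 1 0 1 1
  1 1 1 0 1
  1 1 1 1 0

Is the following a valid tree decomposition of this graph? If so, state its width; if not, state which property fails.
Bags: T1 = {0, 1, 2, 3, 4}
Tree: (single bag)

Yes; width 4.

Every vertex of G appears in some bag (union = {0, 1, 2, 3, 4}); every edge is covered by a bag; and for each vertex v the set of bags containing v is connected in the bag tree. The decomposition is therefore valid. The largest bag has 5 vertices, so the width is 4.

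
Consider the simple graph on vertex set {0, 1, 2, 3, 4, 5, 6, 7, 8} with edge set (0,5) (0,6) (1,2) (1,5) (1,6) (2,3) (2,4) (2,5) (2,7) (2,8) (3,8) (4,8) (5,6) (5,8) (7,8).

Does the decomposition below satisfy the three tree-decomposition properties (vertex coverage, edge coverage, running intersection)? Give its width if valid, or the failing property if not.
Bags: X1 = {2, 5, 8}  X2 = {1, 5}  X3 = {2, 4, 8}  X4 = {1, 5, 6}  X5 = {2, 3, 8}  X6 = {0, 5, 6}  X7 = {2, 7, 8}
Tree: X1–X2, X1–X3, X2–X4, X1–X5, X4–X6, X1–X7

A tree decomposition must satisfy three properties: every vertex lies in some bag; for every edge, both endpoints lie together in some bag; and for every vertex, the bags containing it form a connected subtree. Here edge (2,1) lies in no bag, so the decomposition is invalid.

No — edge (2,1) lies in no bag.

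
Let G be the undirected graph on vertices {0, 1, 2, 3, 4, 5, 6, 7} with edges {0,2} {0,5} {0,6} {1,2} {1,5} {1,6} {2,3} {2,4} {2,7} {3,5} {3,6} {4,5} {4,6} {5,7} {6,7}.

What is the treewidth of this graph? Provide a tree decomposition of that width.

Treewidth 3.
One such decomposition:
Bags: B1 = {2, 3, 5, 6}  B2 = {2, 5, 6, 7}  B3 = {0, 2, 5, 6}  B4 = {1, 2, 5, 6}  B5 = {2, 4, 5, 6}
Tree: B1–B2, B2–B3, B3–B4, B4–B5

The largest bag has 4 vertices, giving width 3; this decomposition certifies tw(G) ≤ 3. For the lower bound: the 4 vertex sets {2,3}, {5,7}, {6}, {0} are disjoint, each induces a connected subgraph, and every pair is joined by at least one edge of G. Contracting each set to a single vertex therefore yields K_{4} as a minor, and since treewidth is minor-monotone, tw(G) ≥ tw(K_{4}) = 3. The upper and lower bounds meet at 3, so that is the treewidth.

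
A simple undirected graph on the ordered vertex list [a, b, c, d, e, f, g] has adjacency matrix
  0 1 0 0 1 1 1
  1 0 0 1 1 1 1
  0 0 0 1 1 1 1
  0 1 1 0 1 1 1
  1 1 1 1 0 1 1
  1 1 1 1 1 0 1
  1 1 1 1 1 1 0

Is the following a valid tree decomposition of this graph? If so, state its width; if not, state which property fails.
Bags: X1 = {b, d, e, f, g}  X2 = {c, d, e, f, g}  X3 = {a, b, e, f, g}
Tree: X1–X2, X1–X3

Vertex coverage: the bags together contain {a, b, c, d, e, f, g}, the full vertex set. Edge coverage: each edge of G has both endpoints in at least one bag. Running intersection: for every vertex, the bags containing it form a connected subtree. All three properties hold, so this is a valid tree decomposition of width max|bag| − 1 = 4, and hence tw(G) ≤ 4.

Yes; width 4.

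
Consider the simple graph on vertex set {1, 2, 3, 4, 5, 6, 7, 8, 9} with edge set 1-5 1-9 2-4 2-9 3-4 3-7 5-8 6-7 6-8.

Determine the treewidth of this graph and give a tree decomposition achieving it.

The largest bag has 3 vertices, giving width 2; this decomposition certifies tw(G) ≤ 2. For the lower bound, G contains the cycle 9–2–4–3–7–6–8–5–1–9, so G is not a forest; only forests have treewidth ≤ 1, hence tw(G) ≥ 2. Therefore the treewidth is 2.

Treewidth 2.
One optimal decomposition is:
Bags: B1 = {2, 4, 9}  B2 = {3, 4, 9}  B3 = {3, 7, 9}  B4 = {6, 7, 9}  B5 = {6, 8, 9}  B6 = {5, 8, 9}  B7 = {1, 5, 9}
Tree: B1–B2, B2–B3, B3–B4, B4–B5, B5–B6, B6–B7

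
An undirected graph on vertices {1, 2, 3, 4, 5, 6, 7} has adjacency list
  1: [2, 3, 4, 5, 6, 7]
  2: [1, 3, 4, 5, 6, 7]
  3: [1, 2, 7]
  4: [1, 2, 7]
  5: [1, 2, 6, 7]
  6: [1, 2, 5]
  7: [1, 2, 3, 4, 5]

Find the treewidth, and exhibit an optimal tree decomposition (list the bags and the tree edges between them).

Each bag holds 4 vertices, so the decomposition has width 3, which upper-bounds the treewidth. For the lower bound, the 4 vertices {1, 2, 5, 6} are pairwise adjacent, and any tree decomposition puts a clique entirely inside one bag — forcing width ≥ 3. Combining the bounds, tw(G) = 3.

Treewidth 3.
One optimal decomposition is:
Bags: B1 = {1, 2, 5, 6}  B2 = {1, 2, 5, 7}  B3 = {1, 2, 3, 7}  B4 = {1, 2, 4, 7}
Tree: B1–B2, B2–B3, B2–B4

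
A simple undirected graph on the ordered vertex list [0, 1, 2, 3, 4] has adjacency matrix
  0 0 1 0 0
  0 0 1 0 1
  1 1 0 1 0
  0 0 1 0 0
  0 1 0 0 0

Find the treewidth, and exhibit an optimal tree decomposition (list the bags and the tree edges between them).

The largest bag has 2 vertices, giving width 1; this decomposition certifies tw(G) ≤ 1. G has an edge, so its treewidth is at least 1. Combining the bounds, tw(G) = 1.

Treewidth 1.
One such decomposition:
Bags: B1 = {1, 2}  B2 = {1, 4}  B3 = {0, 2}  B4 = {2, 3}
Tree: B1–B2, B1–B3, B1–B4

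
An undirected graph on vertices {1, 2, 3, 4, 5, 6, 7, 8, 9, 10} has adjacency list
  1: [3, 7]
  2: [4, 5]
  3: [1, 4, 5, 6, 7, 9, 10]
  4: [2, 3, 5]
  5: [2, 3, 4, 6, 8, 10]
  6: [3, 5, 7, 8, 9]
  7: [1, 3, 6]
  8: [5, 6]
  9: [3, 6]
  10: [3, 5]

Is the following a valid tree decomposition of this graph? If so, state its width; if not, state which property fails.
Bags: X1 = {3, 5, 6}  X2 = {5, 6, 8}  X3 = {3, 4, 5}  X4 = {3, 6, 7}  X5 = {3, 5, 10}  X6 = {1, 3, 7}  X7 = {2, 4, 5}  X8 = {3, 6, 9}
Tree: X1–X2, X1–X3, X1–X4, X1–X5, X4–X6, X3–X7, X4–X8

Every vertex of G appears in some bag (union = {1, 2, 3, 4, 5, 6, 7, 8, 9, 10}); every edge is covered by a bag; and for each vertex v the set of bags containing v is connected in the bag tree. The decomposition is therefore valid. The largest bag has 3 vertices, so the width is 2.

Yes; width 2.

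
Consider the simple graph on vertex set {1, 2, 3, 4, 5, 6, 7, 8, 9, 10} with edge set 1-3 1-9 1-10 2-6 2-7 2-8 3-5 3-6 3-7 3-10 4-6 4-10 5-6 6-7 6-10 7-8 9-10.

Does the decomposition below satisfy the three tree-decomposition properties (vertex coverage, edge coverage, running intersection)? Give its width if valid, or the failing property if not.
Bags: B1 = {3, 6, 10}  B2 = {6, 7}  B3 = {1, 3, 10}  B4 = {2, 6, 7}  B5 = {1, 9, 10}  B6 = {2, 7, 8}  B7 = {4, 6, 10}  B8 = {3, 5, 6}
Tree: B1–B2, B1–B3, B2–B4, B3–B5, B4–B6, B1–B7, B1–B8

No — edge (3,7) lies in no bag.

A tree decomposition must satisfy three properties: every vertex lies in some bag; for every edge, both endpoints lie together in some bag; and for every vertex, the bags containing it form a connected subtree. Here edge (3,7) lies in no bag, so the decomposition is invalid.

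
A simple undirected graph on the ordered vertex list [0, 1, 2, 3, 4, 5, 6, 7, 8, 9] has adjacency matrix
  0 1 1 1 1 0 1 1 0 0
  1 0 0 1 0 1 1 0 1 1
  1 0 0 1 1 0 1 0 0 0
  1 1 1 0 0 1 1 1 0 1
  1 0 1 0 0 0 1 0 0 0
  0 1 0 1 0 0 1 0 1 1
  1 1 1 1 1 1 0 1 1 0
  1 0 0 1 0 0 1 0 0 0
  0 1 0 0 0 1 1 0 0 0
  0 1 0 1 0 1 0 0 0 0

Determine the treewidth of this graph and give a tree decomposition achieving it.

Treewidth 3.
One optimal decomposition is:
Bags: B1 = {0, 2, 4, 6}  B2 = {0, 2, 3, 6}  B3 = {0, 1, 3, 6}  B4 = {1, 3, 5, 6}  B5 = {1, 5, 6, 8}  B6 = {0, 3, 6, 7}  B7 = {1, 3, 5, 9}
Tree: B1–B2, B2–B3, B3–B4, B4–B5, B2–B6, B4–B7

The largest bag has 4 vertices, giving width 3; this decomposition certifies tw(G) ≤ 3. On the other hand G contains the 4-clique {1, 3, 5, 9}. A clique must lie in a single bag of any decomposition, so no decomposition can have width below 3. Therefore the treewidth is 3.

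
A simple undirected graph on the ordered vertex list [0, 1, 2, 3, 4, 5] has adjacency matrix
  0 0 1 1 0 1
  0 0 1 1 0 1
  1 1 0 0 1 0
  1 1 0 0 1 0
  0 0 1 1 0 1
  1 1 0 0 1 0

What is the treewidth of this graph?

3

A width-3 tree decomposition is:
Bags: B1 = {1, 2, 3, 5}  B2 = {0, 2, 3, 5}  B3 = {2, 3, 4, 5}
Tree: B1–B2, B2–B3
The largest bag has 4 vertices, giving width 3; this decomposition certifies tw(G) ≤ 3. For the lower bound: the 4 vertex sets {1,2}, {0,5}, {3}, {4} are disjoint, each induces a connected subgraph, and every pair is joined by at least one edge of G. Contracting each set to a single vertex therefore yields K_{4} as a minor, and since treewidth is minor-monotone, tw(G) ≥ tw(K_{4}) = 3. Combining the bounds, tw(G) = 3.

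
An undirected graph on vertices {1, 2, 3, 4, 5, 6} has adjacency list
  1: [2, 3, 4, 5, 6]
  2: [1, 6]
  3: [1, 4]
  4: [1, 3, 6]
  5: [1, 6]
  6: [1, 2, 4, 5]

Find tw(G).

2

A width-2 tree decomposition is:
Bags: B1 = {1, 4, 6}  B2 = {1, 2, 6}  B3 = {1, 3, 4}  B4 = {1, 5, 6}
Tree: B1–B2, B1–B3, B1–B4
The largest bag has 3 vertices, giving width 2; this decomposition certifies tw(G) ≤ 2. For the lower bound, the 3 vertices {1, 3, 4} are pairwise adjacent, and any tree decomposition puts a clique entirely inside one bag — forcing width ≥ 2. Therefore the treewidth is 2.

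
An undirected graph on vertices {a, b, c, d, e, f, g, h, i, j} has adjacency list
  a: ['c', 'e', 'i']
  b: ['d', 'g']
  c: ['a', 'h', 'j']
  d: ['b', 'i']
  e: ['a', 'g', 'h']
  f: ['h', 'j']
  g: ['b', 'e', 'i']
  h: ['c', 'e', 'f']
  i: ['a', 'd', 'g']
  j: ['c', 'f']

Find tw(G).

A width-2 tree decomposition is:
Bags: B1 = {f, h, j}  B2 = {c, h, j}  B3 = {c, e, h}  B4 = {a, c, e}  B5 = {a, e, g}  B6 = {a, g, i}  B7 = {b, g, i}  B8 = {b, d, i}
Tree: B1–B2, B2–B3, B3–B4, B4–B5, B5–B6, B6–B7, B7–B8
Every bag has size at most 3, so the width is 3 − 1 = 2 and tw(G) ≤ 2. The edges f–j–c–h–f form a cycle, so G is not a tree and its treewidth is at least 2. Combining the bounds, tw(G) = 2.

2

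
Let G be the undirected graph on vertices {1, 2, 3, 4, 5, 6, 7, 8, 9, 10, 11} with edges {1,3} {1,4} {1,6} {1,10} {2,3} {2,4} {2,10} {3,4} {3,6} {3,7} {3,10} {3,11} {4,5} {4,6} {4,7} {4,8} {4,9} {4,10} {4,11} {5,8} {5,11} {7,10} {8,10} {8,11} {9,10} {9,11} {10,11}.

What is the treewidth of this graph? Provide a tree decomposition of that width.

Treewidth 3.
Bags: B1 = {3, 4, 10, 11}  B2 = {3, 4, 7, 10}  B3 = {1, 3, 4, 10}  B4 = {1, 3, 4, 6}  B5 = {4, 9, 10, 11}  B6 = {4, 8, 10, 11}  B7 = {4, 5, 8, 11}  B8 = {2, 3, 4, 10}
Tree: B1–B2, B2–B3, B3–B4, B1–B5, B1–B6, B6–B7, B3–B8

Every bag has size at most 4, so the width is 4 − 1 = 3 and tw(G) ≤ 3. For the lower bound, the 4 vertices {4, 8, 10, 11} are pairwise adjacent, and any tree decomposition puts a clique entirely inside one bag — forcing width ≥ 3. The upper and lower bounds meet at 3, so that is the treewidth.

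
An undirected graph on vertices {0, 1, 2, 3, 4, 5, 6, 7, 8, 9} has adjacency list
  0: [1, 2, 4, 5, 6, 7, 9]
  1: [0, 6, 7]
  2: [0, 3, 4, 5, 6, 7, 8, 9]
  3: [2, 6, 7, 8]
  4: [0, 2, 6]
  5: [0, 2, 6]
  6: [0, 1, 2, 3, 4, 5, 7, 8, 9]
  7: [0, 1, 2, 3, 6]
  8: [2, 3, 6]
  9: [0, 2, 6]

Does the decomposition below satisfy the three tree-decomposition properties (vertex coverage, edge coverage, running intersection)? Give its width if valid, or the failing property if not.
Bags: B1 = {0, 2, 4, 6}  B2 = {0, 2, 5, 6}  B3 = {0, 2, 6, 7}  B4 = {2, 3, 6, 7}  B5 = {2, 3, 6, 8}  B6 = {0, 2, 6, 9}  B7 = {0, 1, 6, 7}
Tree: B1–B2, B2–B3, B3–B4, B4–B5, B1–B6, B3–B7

Checking the three conditions: (i) the bags cover all of {0, 1, 2, 3, 4, 5, 6, 7, 8, 9}; (ii) for each edge, some bag contains both endpoints; (iii) the bags containing any fixed vertex form a subtree. All hold, so the decomposition is valid with width 4 − 1 = 3.

Yes; width 3.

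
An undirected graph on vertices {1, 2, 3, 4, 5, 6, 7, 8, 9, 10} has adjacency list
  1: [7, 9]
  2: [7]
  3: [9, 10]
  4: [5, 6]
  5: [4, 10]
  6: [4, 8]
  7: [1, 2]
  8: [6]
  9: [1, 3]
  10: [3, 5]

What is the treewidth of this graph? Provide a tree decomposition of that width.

Treewidth 1.
Bags: B1 = {6, 8}  B2 = {4, 6}  B3 = {4, 5}  B4 = {5, 10}  B5 = {3, 10}  B6 = {3, 9}  B7 = {1, 9}  B8 = {1, 7}  B9 = {2, 7}
Tree: B1–B2, B2–B3, B3–B4, B4–B5, B5–B6, B6–B7, B7–B8, B8–B9

Each bag holds 2 vertices, so the decomposition has width 1, which upper-bounds the treewidth. G has an edge, so its treewidth is at least 1. Hence tw(G) = 1 exactly.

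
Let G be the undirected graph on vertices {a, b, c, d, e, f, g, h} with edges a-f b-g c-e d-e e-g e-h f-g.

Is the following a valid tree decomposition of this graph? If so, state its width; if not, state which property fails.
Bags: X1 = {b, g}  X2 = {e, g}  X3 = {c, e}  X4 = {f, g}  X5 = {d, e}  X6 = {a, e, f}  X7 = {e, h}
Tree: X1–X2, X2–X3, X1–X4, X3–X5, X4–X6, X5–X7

A tree decomposition must satisfy three properties: every vertex lies in some bag; for every edge, both endpoints lie together in some bag; and for every vertex, the bags containing it form a connected subtree. Here bags containing vertex e are not connected in the tree, so the decomposition is invalid.

No — bags containing vertex e are not connected in the tree.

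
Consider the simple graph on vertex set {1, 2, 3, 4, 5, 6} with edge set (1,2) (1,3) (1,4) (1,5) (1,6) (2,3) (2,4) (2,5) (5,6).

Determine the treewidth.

2

A width-2 tree decomposition is:
Bags: B1 = {1, 2, 5}  B2 = {1, 5, 6}  B3 = {1, 2, 3}  B4 = {1, 2, 4}
Tree: B1–B2, B1–B3, B1–B4
The largest bag has 3 vertices, giving width 2; this decomposition certifies tw(G) ≤ 2. For the lower bound, the 3 vertices {1, 2, 3} are pairwise adjacent, and any tree decomposition puts a clique entirely inside one bag — forcing width ≥ 2. The upper and lower bounds meet at 2, so that is the treewidth.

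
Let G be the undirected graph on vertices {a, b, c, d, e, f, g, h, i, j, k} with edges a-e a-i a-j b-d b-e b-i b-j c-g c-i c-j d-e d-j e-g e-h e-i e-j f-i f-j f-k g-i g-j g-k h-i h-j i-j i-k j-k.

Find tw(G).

A width-3 tree decomposition is:
Bags: B1 = {g, i, j, k}  B2 = {f, i, j, k}  B3 = {c, g, i, j}  B4 = {e, g, i, j}  B5 = {b, e, i, j}  B6 = {b, d, e, j}  B7 = {e, h, i, j}  B8 = {a, e, i, j}
Tree: B1–B2, B1–B3, B1–B4, B4–B5, B5–B6, B5–B7, B5–B8
Each bag holds 4 vertices, so the decomposition has width 3, which upper-bounds the treewidth. Conversely, {b, d, e, j} is a clique of size 4, and the vertices of any clique must share a bag in every tree decomposition; so some bag has ≥ 4 vertices and tw(G) ≥ 3. Hence tw(G) = 3 exactly.

3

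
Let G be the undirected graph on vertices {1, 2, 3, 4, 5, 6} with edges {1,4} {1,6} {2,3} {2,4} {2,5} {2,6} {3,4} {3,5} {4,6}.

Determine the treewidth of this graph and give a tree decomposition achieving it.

Each bag holds 3 vertices, so the decomposition has width 2, which upper-bounds the treewidth. Conversely, {1, 4, 6} is a clique of size 3, and the vertices of any clique must share a bag in every tree decomposition; so some bag has ≥ 3 vertices and tw(G) ≥ 2. The upper and lower bounds meet at 2, so that is the treewidth.

Treewidth 2.
One such decomposition:
Bags: B1 = {2, 3, 4}  B2 = {2, 4, 6}  B3 = {2, 3, 5}  B4 = {1, 4, 6}
Tree: B1–B2, B1–B3, B2–B4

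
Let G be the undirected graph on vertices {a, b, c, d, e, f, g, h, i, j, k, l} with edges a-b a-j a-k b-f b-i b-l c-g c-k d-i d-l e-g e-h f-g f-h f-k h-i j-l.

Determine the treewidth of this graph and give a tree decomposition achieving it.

Treewidth 3.
Bags: B1 = {c, e, g, h}  B2 = {c, f, g, h}  B3 = {c, f, h, k}  B4 = {f, h, i, k}  B5 = {b, f, i, k}  B6 = {a, b, i, k}  B7 = {a, b, d, i}  B8 = {a, b, d, l}  B9 = {a, d, j, l}
Tree: B1–B2, B2–B3, B3–B4, B4–B5, B5–B6, B6–B7, B7–B8, B8–B9

Every bag has size at most 4, so the width is 4 − 1 = 3 and tw(G) ≤ 3. For the lower bound: the 4 vertex sets {c,e,g}, {h}, {f}, {a,b,i,k} are disjoint, each induces a connected subgraph, and every pair is joined by at least one edge of G. Contracting each set to a single vertex therefore yields K_{4} as a minor, and since treewidth is minor-monotone, tw(G) ≥ tw(K_{4}) = 3. Hence tw(G) = 3 exactly.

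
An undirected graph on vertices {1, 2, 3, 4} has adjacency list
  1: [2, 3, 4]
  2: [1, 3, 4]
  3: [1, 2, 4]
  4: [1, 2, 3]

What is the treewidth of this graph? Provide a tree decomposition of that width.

A single bag containing all 4 vertices is trivially a valid decomposition of width 3. For the lower bound, the 4 vertices {1, 2, 3, 4} are pairwise adjacent, and any tree decomposition puts a clique entirely inside one bag — forcing width ≥ 3. Hence tw(G) = 3 exactly.

Treewidth 3.
One such decomposition:
Bags: B1 = {1, 2, 3, 4}
Tree: (single bag)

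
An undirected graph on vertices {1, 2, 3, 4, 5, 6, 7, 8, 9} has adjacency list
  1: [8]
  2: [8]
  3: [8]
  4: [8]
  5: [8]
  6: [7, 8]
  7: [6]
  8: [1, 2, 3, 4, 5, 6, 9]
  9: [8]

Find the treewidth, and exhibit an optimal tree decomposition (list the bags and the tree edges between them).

Every bag has size at most 2, so the width is 2 − 1 = 1 and tw(G) ≤ 1. Since G has at least one edge (e.g. 8–4), it is not an edgeless graph, so tw(G) ≥ 1. Hence tw(G) = 1 exactly.

Treewidth 1.
One such decomposition:
Bags: B1 = {4, 8}  B2 = {1, 8}  B3 = {8, 9}  B4 = {2, 8}  B5 = {6, 8}  B6 = {3, 8}  B7 = {5, 8}  B8 = {6, 7}
Tree: B1–B2, B2–B3, B2–B4, B2–B5, B4–B6, B4–B7, B5–B8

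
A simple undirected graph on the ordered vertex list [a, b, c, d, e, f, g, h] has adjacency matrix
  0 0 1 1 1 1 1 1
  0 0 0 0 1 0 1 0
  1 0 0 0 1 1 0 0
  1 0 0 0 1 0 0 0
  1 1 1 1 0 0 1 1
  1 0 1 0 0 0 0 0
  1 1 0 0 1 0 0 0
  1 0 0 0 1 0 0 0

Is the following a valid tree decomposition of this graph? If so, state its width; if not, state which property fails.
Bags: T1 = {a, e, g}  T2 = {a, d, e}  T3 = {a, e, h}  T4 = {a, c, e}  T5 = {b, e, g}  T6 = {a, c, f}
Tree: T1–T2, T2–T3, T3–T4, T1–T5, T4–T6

Vertex coverage: the bags together contain {a, b, c, d, e, f, g, h}, the full vertex set. Edge coverage: each edge of G has both endpoints in at least one bag. Running intersection: for every vertex, the bags containing it form a connected subtree. All three properties hold, so this is a valid tree decomposition of width max|bag| − 1 = 2, and hence tw(G) ≤ 2.

Yes; width 2.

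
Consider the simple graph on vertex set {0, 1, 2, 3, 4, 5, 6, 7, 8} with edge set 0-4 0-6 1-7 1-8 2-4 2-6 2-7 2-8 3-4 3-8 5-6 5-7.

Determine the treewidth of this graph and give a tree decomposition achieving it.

Treewidth 3.
One such decomposition:
Bags: B1 = {0, 3, 4, 8}  B2 = {0, 2, 4, 8}  B3 = {0, 2, 6, 8}  B4 = {1, 2, 6, 8}  B5 = {1, 2, 6, 7}  B6 = {1, 5, 6, 7}
Tree: B1–B2, B2–B3, B3–B4, B4–B5, B5–B6

The largest bag has 4 vertices, giving width 3; this decomposition certifies tw(G) ≤ 3. For the lower bound: the 4 vertex sets {0,3,4}, {8}, {2}, {1,5,6,7} are disjoint, each induces a connected subgraph, and every pair is joined by at least one edge of G. Contracting each set to a single vertex therefore yields K_{4} as a minor, and since treewidth is minor-monotone, tw(G) ≥ tw(K_{4}) = 3. Therefore the treewidth is 3.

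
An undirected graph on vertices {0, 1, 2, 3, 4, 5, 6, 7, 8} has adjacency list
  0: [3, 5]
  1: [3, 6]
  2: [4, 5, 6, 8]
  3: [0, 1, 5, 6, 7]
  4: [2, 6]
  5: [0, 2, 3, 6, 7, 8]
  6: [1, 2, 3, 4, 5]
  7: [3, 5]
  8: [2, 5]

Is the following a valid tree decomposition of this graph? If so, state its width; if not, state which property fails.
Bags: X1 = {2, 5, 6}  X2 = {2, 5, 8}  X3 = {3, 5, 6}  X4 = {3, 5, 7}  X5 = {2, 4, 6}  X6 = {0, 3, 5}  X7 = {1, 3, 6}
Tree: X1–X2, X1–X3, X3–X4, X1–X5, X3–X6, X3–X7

Every vertex of G appears in some bag (union = {0, 1, 2, 3, 4, 5, 6, 7, 8}); every edge is covered by a bag; and for each vertex v the set of bags containing v is connected in the bag tree. The decomposition is therefore valid. The largest bag has 3 vertices, so the width is 2.

Yes; width 2.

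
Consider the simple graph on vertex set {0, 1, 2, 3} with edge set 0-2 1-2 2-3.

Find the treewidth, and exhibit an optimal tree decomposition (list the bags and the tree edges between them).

Treewidth 1.
One such decomposition:
Bags: B1 = {2, 3}  B2 = {1, 2}  B3 = {0, 2}
Tree: B1–B2, B1–B3

Each bag holds 2 vertices, so the decomposition has width 1, which upper-bounds the treewidth. Since G has at least one edge (e.g. 2–3), it is not an edgeless graph, so tw(G) ≥ 1. The upper and lower bounds meet at 1, so that is the treewidth.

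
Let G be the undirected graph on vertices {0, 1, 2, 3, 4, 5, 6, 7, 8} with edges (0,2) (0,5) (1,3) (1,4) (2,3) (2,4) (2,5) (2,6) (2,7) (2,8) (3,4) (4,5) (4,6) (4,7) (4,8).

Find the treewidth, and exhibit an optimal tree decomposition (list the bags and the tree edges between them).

Treewidth 2.
One optimal decomposition is:
Bags: B1 = {2, 4, 5}  B2 = {2, 4, 8}  B3 = {2, 4, 7}  B4 = {2, 3, 4}  B5 = {1, 3, 4}  B6 = {0, 2, 5}  B7 = {2, 4, 6}
Tree: B1–B2, B2–B3, B3–B4, B4–B5, B1–B6, B2–B7

The largest bag has 3 vertices, giving width 2; this decomposition certifies tw(G) ≤ 2. Conversely, {1, 3, 4} is a clique of size 3, and the vertices of any clique must share a bag in every tree decomposition; so some bag has ≥ 3 vertices and tw(G) ≥ 2. The upper and lower bounds meet at 2, so that is the treewidth.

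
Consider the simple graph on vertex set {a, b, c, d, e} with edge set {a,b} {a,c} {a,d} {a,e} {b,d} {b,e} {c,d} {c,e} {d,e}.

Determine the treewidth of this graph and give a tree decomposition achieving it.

The largest bag has 4 vertices, giving width 3; this decomposition certifies tw(G) ≤ 3. For the lower bound, the 4 vertices {a, c, d, e} are pairwise adjacent, and any tree decomposition puts a clique entirely inside one bag — forcing width ≥ 3. Therefore the treewidth is 3.

Treewidth 3.
One such decomposition:
Bags: B1 = {a, c, d, e}  B2 = {a, b, d, e}
Tree: B1–B2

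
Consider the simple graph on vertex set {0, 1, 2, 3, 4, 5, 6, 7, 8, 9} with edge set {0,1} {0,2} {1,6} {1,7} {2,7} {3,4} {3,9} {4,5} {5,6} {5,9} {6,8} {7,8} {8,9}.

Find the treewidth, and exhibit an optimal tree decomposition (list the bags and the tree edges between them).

Treewidth 2.
One such decomposition:
Bags: B1 = {3, 4, 5}  B2 = {3, 5, 9}  B3 = {5, 6, 9}  B4 = {6, 8, 9}  B5 = {1, 6, 8}  B6 = {1, 7, 8}  B7 = {0, 1, 7}  B8 = {0, 2, 7}
Tree: B1–B2, B2–B3, B3–B4, B4–B5, B5–B6, B6–B7, B7–B8

The largest bag has 3 vertices, giving width 2; this decomposition certifies tw(G) ≤ 2. Since 4–3–9–5–4 is a cycle in G, G is not acyclic. Forests are exactly the graphs of treewidth ≤ 1, so tw(G) ≥ 2. Combining the bounds, tw(G) = 2.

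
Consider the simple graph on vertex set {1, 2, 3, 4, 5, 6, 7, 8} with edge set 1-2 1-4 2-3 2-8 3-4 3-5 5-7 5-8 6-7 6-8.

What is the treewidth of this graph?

A width-2 tree decomposition is:
Bags: B1 = {1, 3, 4}  B2 = {1, 2, 3}  B3 = {2, 3, 5}  B4 = {2, 5, 8}  B5 = {5, 7, 8}  B6 = {6, 7, 8}
Tree: B1–B2, B2–B3, B3–B4, B4–B5, B5–B6
Every bag has size at most 3, so the width is 3 − 1 = 2 and tw(G) ≤ 2. Since 4–1–2–3–4 is a cycle in G, G is not acyclic. Forests are exactly the graphs of treewidth ≤ 1, so tw(G) ≥ 2. Hence tw(G) = 2 exactly.

2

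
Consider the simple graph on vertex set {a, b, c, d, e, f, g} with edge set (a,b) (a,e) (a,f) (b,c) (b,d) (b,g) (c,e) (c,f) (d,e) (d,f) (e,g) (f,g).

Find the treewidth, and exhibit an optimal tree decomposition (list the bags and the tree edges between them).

The largest bag has 4 vertices, giving width 3; this decomposition certifies tw(G) ≤ 3. For the lower bound: the 4 vertex sets {a,e}, {d,f}, {b}, {g} are disjoint, each induces a connected subgraph, and every pair is joined by at least one edge of G. Contracting each set to a single vertex therefore yields K_{4} as a minor, and since treewidth is minor-monotone, tw(G) ≥ tw(K_{4}) = 3. Hence tw(G) = 3 exactly.

Treewidth 3.
One such decomposition:
Bags: B1 = {a, b, e, f}  B2 = {b, d, e, f}  B3 = {b, e, f, g}  B4 = {b, c, e, f}
Tree: B1–B2, B2–B3, B3–B4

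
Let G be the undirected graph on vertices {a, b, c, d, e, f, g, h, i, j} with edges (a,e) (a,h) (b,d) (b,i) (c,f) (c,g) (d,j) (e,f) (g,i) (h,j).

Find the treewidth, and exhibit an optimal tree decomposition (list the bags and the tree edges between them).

Every bag has size at most 3, so the width is 3 − 1 = 2 and tw(G) ≤ 2. Since f–e–a–h–j–d–b–i–g–c–f is a cycle in G, G is not acyclic. Forests are exactly the graphs of treewidth ≤ 1, so tw(G) ≥ 2. Hence tw(G) = 2 exactly.

Treewidth 2.
One such decomposition:
Bags: B1 = {a, e, f}  B2 = {a, f, h}  B3 = {f, h, j}  B4 = {d, f, j}  B5 = {b, d, f}  B6 = {b, f, i}  B7 = {f, g, i}  B8 = {c, f, g}
Tree: B1–B2, B2–B3, B3–B4, B4–B5, B5–B6, B6–B7, B7–B8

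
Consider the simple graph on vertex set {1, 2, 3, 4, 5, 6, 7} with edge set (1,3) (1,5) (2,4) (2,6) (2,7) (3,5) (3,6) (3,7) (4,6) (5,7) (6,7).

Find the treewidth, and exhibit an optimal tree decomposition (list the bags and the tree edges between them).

Each bag holds 3 vertices, so the decomposition has width 2, which upper-bounds the treewidth. Conversely, {2, 4, 6} is a clique of size 3, and the vertices of any clique must share a bag in every tree decomposition; so some bag has ≥ 3 vertices and tw(G) ≥ 2. Therefore the treewidth is 2.

Treewidth 2.
Bags: B1 = {3, 6, 7}  B2 = {2, 6, 7}  B3 = {3, 5, 7}  B4 = {2, 4, 6}  B5 = {1, 3, 5}
Tree: B1–B2, B1–B3, B2–B4, B3–B5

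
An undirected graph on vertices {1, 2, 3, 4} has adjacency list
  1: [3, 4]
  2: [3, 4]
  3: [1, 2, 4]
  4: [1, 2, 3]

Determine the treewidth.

2

A width-2 tree decomposition is:
Bags: B1 = {2, 3, 4}  B2 = {1, 3, 4}
Tree: B1–B2
Every bag has size at most 3, so the width is 3 − 1 = 2 and tw(G) ≤ 2. For the lower bound, the 3 vertices {1, 3, 4} are pairwise adjacent, and any tree decomposition puts a clique entirely inside one bag — forcing width ≥ 2. Therefore the treewidth is 2.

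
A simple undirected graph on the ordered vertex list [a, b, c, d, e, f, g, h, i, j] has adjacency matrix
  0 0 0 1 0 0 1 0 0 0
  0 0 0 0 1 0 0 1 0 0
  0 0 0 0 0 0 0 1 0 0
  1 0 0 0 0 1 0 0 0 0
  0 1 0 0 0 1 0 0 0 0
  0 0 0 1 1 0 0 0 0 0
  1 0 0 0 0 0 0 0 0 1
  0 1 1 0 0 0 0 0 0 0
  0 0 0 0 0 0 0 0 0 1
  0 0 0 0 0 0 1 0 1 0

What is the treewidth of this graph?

A width-1 tree decomposition is:
Bags: B1 = {c, h}  B2 = {b, h}  B3 = {b, e}  B4 = {e, f}  B5 = {d, f}  B6 = {a, d}  B7 = {a, g}  B8 = {g, j}  B9 = {i, j}
Tree: B1–B2, B2–B3, B3–B4, B4–B5, B5–B6, B6–B7, B7–B8, B8–B9
Each bag holds 2 vertices, so the decomposition has width 1, which upper-bounds the treewidth. G has an edge, so its treewidth is at least 1. Hence tw(G) = 1 exactly.

1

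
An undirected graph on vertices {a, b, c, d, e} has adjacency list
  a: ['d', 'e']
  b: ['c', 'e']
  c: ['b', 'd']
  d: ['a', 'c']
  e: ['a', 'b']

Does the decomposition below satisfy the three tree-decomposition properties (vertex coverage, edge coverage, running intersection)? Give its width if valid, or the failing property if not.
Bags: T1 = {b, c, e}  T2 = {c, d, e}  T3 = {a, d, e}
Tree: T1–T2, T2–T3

Yes; width 2.

Every vertex of G appears in some bag (union = {a, b, c, d, e}); every edge is covered by a bag; and for each vertex v the set of bags containing v is connected in the bag tree. The decomposition is therefore valid. The largest bag has 3 vertices, so the width is 2.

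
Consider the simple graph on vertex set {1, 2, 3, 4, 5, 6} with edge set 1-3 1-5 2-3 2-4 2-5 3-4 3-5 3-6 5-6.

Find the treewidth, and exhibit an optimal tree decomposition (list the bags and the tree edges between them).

Treewidth 2.
One optimal decomposition is:
Bags: B1 = {2, 3, 4}  B2 = {2, 3, 5}  B3 = {3, 5, 6}  B4 = {1, 3, 5}
Tree: B1–B2, B2–B3, B3–B4

Every bag has size at most 3, so the width is 3 − 1 = 2 and tw(G) ≤ 2. For the lower bound, the 3 vertices {2, 3, 4} are pairwise adjacent, and any tree decomposition puts a clique entirely inside one bag — forcing width ≥ 2. Combining the bounds, tw(G) = 2.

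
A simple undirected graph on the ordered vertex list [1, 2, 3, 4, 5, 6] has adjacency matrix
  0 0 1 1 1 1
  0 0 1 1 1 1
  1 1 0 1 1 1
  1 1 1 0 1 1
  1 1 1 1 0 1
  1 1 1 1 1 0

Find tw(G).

4

A width-4 tree decomposition is:
Bags: B1 = {1, 3, 4, 5, 6}  B2 = {2, 3, 4, 5, 6}
Tree: B1–B2
Every bag has size at most 5, so the width is 5 − 1 = 4 and tw(G) ≤ 4. On the other hand G contains the 5-clique {1, 3, 4, 5, 6}. A clique must lie in a single bag of any decomposition, so no decomposition can have width below 4. Hence tw(G) = 4 exactly.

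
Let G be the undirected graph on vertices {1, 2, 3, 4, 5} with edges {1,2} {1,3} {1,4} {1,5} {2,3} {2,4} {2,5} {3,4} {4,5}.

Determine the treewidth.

A width-3 tree decomposition is:
Bags: B1 = {1, 2, 4, 5}  B2 = {1, 2, 3, 4}
Tree: B1–B2
Every bag has size at most 4, so the width is 4 − 1 = 3 and tw(G) ≤ 3. For the lower bound, the 4 vertices {1, 2, 3, 4} are pairwise adjacent, and any tree decomposition puts a clique entirely inside one bag — forcing width ≥ 3. Combining the bounds, tw(G) = 3.

3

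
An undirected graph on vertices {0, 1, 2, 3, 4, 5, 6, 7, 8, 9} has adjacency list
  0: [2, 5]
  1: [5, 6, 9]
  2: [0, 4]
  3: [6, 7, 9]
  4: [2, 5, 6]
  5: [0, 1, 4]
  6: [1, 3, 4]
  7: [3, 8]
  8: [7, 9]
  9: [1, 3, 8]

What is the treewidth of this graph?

A width-2 tree decomposition is:
Bags: B1 = {3, 7, 8}  B2 = {3, 8, 9}  B3 = {3, 6, 9}  B4 = {1, 6, 9}  B5 = {1, 4, 6}  B6 = {1, 4, 5}  B7 = {2, 4, 5}  B8 = {0, 2, 5}
Tree: B1–B2, B2–B3, B3–B4, B4–B5, B5–B6, B6–B7, B7–B8
Every bag has size at most 3, so the width is 3 − 1 = 2 and tw(G) ≤ 2. Since 7–8–9–3–7 is a cycle in G, G is not acyclic. Forests are exactly the graphs of treewidth ≤ 1, so tw(G) ≥ 2. The upper and lower bounds meet at 2, so that is the treewidth.

2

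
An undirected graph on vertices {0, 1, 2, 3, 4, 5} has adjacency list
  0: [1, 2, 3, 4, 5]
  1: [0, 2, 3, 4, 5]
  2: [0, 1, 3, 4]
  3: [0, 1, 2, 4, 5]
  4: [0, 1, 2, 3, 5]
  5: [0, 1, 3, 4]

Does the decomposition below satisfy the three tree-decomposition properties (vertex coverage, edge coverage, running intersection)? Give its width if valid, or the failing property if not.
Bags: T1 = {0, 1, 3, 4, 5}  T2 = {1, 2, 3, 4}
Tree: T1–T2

No — edge (0,2) lies in no bag.

A tree decomposition must satisfy three properties: every vertex lies in some bag; for every edge, both endpoints lie together in some bag; and for every vertex, the bags containing it form a connected subtree. Here edge (0,2) lies in no bag, so the decomposition is invalid.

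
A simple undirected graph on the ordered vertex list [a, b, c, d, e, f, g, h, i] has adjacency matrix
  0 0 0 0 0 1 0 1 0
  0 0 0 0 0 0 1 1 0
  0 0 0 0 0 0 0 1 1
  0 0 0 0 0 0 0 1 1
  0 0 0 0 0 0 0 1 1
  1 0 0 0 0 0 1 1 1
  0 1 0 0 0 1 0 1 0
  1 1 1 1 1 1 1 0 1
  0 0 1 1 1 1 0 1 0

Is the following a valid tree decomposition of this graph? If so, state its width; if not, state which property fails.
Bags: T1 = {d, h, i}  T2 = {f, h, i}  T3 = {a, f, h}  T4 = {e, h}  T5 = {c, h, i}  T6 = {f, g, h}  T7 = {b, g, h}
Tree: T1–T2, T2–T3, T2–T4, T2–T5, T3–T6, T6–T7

A tree decomposition must satisfy three properties: every vertex lies in some bag; for every edge, both endpoints lie together in some bag; and for every vertex, the bags containing it form a connected subtree. Here edge (i,e) lies in no bag, so the decomposition is invalid.

No — edge (i,e) lies in no bag.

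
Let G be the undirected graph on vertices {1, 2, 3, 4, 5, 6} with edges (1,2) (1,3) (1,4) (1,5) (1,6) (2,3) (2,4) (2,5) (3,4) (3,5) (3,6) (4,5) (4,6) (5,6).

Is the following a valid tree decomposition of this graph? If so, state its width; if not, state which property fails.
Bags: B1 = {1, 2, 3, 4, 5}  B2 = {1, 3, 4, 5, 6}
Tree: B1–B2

Yes; width 4.

Checking the three conditions: (i) the bags cover all of {1, 2, 3, 4, 5, 6}; (ii) for each edge, some bag contains both endpoints; (iii) the bags containing any fixed vertex form a subtree. All hold, so the decomposition is valid with width 5 − 1 = 4.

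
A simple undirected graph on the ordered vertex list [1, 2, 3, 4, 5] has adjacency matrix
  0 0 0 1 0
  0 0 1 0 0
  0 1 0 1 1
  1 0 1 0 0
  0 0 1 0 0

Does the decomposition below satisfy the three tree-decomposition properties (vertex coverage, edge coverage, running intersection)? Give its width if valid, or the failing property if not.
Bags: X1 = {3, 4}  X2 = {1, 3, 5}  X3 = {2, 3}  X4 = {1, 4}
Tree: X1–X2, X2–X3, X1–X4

No — bags containing vertex 1 are not connected in the tree.

A tree decomposition must satisfy three properties: every vertex lies in some bag; for every edge, both endpoints lie together in some bag; and for every vertex, the bags containing it form a connected subtree. Here bags containing vertex 1 are not connected in the tree, so the decomposition is invalid.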